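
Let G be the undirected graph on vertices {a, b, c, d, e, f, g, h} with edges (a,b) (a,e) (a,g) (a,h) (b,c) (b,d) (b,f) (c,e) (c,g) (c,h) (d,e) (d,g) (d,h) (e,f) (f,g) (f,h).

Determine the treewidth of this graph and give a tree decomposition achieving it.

Every bag has size at most 5, so the width is 5 − 1 = 4 and tw(G) ≤ 4. For the lower bound: the 5 vertex sets {c,e}, {b,d}, {a,h}, {f}, {g} are disjoint, each induces a connected subgraph, and every pair is joined by at least one edge of G. Contracting each set to a single vertex therefore yields K_{5} as a minor, and since treewidth is minor-monotone, tw(G) ≥ tw(K_{5}) = 4. Therefore the treewidth is 4.

Treewidth 4.
One optimal decomposition is:
Bags: B1 = {a, c, d, e, f}  B2 = {a, b, c, d, f}  B3 = {a, c, d, f, h}  B4 = {a, c, d, f, g}
Tree: B1–B2, B2–B3, B3–B4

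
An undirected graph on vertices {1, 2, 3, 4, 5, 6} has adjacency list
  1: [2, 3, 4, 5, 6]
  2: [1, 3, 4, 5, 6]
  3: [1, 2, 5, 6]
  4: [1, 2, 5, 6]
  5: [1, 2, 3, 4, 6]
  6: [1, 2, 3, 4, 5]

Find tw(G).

A width-4 tree decomposition is:
Bags: B1 = {1, 2, 3, 5, 6}  B2 = {1, 2, 4, 5, 6}
Tree: B1–B2
The largest bag has 5 vertices, giving width 4; this decomposition certifies tw(G) ≤ 4. For the lower bound, the 5 vertices {1, 2, 3, 5, 6} are pairwise adjacent, and any tree decomposition puts a clique entirely inside one bag — forcing width ≥ 4. Combining the bounds, tw(G) = 4.

4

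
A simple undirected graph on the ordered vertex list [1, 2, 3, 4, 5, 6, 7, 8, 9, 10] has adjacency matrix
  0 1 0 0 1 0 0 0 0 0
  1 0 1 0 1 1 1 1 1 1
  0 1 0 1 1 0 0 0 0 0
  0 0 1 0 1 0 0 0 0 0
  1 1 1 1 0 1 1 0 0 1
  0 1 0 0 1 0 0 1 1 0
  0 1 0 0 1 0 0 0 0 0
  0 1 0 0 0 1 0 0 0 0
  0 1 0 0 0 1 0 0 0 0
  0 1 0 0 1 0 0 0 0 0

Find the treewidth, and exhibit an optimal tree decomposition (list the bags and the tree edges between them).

The largest bag has 3 vertices, giving width 2; this decomposition certifies tw(G) ≤ 2. For the lower bound, the 3 vertices {2, 6, 8} are pairwise adjacent, and any tree decomposition puts a clique entirely inside one bag — forcing width ≥ 2. Combining the bounds, tw(G) = 2.

Treewidth 2.
One such decomposition:
Bags: B1 = {2, 6, 9}  B2 = {2, 5, 6}  B3 = {2, 5, 10}  B4 = {2, 6, 8}  B5 = {1, 2, 5}  B6 = {2, 3, 5}  B7 = {2, 5, 7}  B8 = {3, 4, 5}
Tree: B1–B2, B2–B3, B2–B4, B3–B5, B3–B6, B3–B7, B6–B8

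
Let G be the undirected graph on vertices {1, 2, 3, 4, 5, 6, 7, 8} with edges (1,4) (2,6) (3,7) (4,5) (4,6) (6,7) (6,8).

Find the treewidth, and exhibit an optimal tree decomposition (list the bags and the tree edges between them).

Treewidth 1.
Bags: B1 = {4, 6}  B2 = {6, 7}  B3 = {1, 4}  B4 = {6, 8}  B5 = {2, 6}  B6 = {4, 5}  B7 = {3, 7}
Tree: B1–B2, B1–B3, B2–B4, B4–B5, B1–B6, B2–B7

Every bag has size at most 2, so the width is 2 − 1 = 1 and tw(G) ≤ 1. Since G has at least one edge (e.g. 6–4), it is not an edgeless graph, so tw(G) ≥ 1. Combining the bounds, tw(G) = 1.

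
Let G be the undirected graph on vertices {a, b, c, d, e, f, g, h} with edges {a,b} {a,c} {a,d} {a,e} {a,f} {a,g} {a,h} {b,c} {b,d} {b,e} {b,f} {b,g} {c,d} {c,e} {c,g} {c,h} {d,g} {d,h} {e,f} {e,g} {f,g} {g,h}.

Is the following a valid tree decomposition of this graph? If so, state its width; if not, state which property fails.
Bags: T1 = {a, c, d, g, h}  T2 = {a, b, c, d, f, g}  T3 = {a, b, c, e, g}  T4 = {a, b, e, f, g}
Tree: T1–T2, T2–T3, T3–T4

A tree decomposition must satisfy three properties: every vertex lies in some bag; for every edge, both endpoints lie together in some bag; and for every vertex, the bags containing it form a connected subtree. Here bags containing vertex f are not connected in the tree, so the decomposition is invalid.

No — bags containing vertex f are not connected in the tree.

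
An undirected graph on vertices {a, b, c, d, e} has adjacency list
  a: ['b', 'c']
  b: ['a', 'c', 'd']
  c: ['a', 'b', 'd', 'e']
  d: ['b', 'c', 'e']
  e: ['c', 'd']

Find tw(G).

A width-2 tree decomposition is:
Bags: B1 = {b, c, d}  B2 = {c, d, e}  B3 = {a, b, c}
Tree: B1–B2, B1–B3
Each bag holds 3 vertices, so the decomposition has width 2, which upper-bounds the treewidth. On the other hand G contains the 3-clique {c, d, e}. A clique must lie in a single bag of any decomposition, so no decomposition can have width below 2. The upper and lower bounds meet at 2, so that is the treewidth.

2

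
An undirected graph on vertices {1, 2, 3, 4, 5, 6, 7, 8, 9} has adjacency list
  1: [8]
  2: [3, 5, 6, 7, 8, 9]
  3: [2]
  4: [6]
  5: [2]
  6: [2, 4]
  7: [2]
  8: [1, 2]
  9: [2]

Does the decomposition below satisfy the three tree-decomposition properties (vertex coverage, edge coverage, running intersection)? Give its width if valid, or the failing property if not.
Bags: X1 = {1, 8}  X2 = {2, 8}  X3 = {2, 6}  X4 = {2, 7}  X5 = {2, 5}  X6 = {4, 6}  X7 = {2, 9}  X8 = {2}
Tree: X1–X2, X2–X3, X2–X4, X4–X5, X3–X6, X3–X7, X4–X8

A tree decomposition must satisfy three properties: every vertex lies in some bag; for every edge, both endpoints lie together in some bag; and for every vertex, the bags containing it form a connected subtree. Here vertex 3 appears in no bag, so the decomposition is invalid.

No — vertex 3 appears in no bag.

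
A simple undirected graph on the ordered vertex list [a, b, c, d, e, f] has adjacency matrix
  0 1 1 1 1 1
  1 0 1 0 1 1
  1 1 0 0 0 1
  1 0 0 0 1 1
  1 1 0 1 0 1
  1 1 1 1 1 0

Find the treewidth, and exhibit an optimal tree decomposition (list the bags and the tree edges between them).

Treewidth 3.
One optimal decomposition is:
Bags: B1 = {a, b, e, f}  B2 = {a, d, e, f}  B3 = {a, b, c, f}
Tree: B1–B2, B1–B3

Each bag holds 4 vertices, so the decomposition has width 3, which upper-bounds the treewidth. On the other hand G contains the 4-clique {a, d, e, f}. A clique must lie in a single bag of any decomposition, so no decomposition can have width below 3. Combining the bounds, tw(G) = 3.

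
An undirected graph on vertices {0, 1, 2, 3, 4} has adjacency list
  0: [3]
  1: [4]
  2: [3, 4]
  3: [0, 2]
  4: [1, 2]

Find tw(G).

1

A width-1 tree decomposition is:
Bags: B1 = {2, 4}  B2 = {2, 3}  B3 = {0, 3}  B4 = {1, 4}
Tree: B1–B2, B2–B3, B1–B4
Every bag has size at most 2, so the width is 2 − 1 = 1 and tw(G) ≤ 1. G has an edge, so its treewidth is at least 1. Therefore the treewidth is 1.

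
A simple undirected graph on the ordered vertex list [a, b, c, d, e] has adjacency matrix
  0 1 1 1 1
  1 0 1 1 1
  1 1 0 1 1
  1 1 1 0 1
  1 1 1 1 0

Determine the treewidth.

A width-4 tree decomposition is:
Bags: B1 = {a, b, c, d, e}
Tree: (single bag)
With just one bag of size 5, the width is 5 − 1 = 4, so tw(G) ≤ 4. On the other hand G contains the 5-clique {a, b, c, d, e}. A clique must lie in a single bag of any decomposition, so no decomposition can have width below 4. Therefore the treewidth is 4.

4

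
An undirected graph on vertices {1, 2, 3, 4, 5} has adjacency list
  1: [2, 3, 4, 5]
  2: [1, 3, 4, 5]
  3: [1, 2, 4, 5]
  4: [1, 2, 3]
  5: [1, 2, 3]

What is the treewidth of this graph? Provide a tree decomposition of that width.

Every bag has size at most 4, so the width is 4 − 1 = 3 and tw(G) ≤ 3. On the other hand G contains the 4-clique {1, 2, 3, 4}. A clique must lie in a single bag of any decomposition, so no decomposition can have width below 3. Therefore the treewidth is 3.

Treewidth 3.
Bags: B1 = {1, 2, 3, 5}  B2 = {1, 2, 3, 4}
Tree: B1–B2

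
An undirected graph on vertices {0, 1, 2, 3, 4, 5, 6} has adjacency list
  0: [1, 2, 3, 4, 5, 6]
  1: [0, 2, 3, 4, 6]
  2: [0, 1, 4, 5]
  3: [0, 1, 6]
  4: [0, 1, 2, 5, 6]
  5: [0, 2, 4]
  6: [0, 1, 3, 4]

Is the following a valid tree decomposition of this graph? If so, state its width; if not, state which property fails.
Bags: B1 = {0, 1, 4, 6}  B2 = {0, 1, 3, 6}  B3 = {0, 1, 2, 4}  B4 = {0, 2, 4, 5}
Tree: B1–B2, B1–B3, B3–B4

Yes; width 3.

Every vertex of G appears in some bag (union = {0, 1, 2, 3, 4, 5, 6}); every edge is covered by a bag; and for each vertex v the set of bags containing v is connected in the bag tree. The decomposition is therefore valid. The largest bag has 4 vertices, so the width is 3.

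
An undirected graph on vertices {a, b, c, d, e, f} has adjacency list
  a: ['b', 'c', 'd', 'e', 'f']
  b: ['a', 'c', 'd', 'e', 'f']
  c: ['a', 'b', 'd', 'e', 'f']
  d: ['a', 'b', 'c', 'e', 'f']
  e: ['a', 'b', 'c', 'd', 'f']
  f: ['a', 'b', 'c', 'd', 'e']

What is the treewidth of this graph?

5

A width-5 tree decomposition is:
Bags: B1 = {a, b, c, d, e, f}
Tree: (single bag)
A single bag containing all 6 vertices is trivially a valid decomposition of width 5. For the lower bound, the 6 vertices {a, b, c, d, e, f} are pairwise adjacent, and any tree decomposition puts a clique entirely inside one bag — forcing width ≥ 5. Hence tw(G) = 5 exactly.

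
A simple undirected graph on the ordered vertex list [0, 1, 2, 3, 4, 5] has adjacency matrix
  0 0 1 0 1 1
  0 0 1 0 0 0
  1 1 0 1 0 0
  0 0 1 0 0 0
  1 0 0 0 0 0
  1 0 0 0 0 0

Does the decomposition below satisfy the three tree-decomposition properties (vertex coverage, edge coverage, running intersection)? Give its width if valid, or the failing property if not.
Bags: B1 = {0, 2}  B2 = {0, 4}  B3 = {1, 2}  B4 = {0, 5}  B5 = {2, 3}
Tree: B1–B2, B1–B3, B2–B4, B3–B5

Every vertex of G appears in some bag (union = {0, 1, 2, 3, 4, 5}); every edge is covered by a bag; and for each vertex v the set of bags containing v is connected in the bag tree. The decomposition is therefore valid. The largest bag has 2 vertices, so the width is 1.

Yes; width 1.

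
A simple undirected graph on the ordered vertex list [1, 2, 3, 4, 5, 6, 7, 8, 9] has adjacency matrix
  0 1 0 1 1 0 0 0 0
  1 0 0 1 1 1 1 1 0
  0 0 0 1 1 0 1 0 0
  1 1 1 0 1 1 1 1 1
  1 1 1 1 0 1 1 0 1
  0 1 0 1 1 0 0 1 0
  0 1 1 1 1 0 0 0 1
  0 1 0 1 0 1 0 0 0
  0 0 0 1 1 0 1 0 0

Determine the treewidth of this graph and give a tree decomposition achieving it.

Treewidth 3.
One optimal decomposition is:
Bags: B1 = {3, 4, 5, 7}  B2 = {2, 4, 5, 7}  B3 = {2, 4, 5, 6}  B4 = {1, 2, 4, 5}  B5 = {4, 5, 7, 9}  B6 = {2, 4, 6, 8}
Tree: B1–B2, B2–B3, B3–B4, B1–B5, B3–B6

The largest bag has 4 vertices, giving width 3; this decomposition certifies tw(G) ≤ 3. Conversely, {2, 4, 6, 8} is a clique of size 4, and the vertices of any clique must share a bag in every tree decomposition; so some bag has ≥ 4 vertices and tw(G) ≥ 3. Therefore the treewidth is 3.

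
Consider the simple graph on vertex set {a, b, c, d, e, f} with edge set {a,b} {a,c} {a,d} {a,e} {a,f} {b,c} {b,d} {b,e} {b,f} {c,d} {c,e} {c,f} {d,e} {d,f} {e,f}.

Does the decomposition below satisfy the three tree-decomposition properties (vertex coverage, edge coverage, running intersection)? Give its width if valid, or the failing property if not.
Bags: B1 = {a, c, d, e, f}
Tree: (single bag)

No — vertex b appears in no bag.

A tree decomposition must satisfy three properties: every vertex lies in some bag; for every edge, both endpoints lie together in some bag; and for every vertex, the bags containing it form a connected subtree. Here vertex b appears in no bag, so the decomposition is invalid.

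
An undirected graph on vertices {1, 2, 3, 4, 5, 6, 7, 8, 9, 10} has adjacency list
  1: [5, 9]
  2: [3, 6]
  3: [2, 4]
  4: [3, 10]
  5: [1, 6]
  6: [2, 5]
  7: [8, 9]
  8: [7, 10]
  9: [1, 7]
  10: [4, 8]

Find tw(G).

A width-2 tree decomposition is:
Bags: B1 = {2, 3, 4}  B2 = {2, 4, 10}  B3 = {2, 8, 10}  B4 = {2, 7, 8}  B5 = {2, 7, 9}  B6 = {1, 2, 9}  B7 = {1, 2, 5}  B8 = {2, 5, 6}
Tree: B1–B2, B2–B3, B3–B4, B4–B5, B5–B6, B6–B7, B7–B8
Each bag holds 3 vertices, so the decomposition has width 2, which upper-bounds the treewidth. For the lower bound, G contains the cycle 2–3–4–10–8–7–9–1–5–6–2, so G is not a forest; only forests have treewidth ≤ 1, hence tw(G) ≥ 2. Combining the bounds, tw(G) = 2.

2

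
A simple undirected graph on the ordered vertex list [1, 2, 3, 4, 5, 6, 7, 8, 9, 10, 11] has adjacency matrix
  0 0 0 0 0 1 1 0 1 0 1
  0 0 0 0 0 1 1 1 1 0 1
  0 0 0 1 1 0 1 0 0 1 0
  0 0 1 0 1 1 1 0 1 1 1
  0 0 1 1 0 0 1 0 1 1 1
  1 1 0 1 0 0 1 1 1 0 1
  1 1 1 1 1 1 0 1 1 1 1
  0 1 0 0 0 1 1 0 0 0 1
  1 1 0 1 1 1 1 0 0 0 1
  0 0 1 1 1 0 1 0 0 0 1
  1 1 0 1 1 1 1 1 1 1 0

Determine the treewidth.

A width-4 tree decomposition is:
Bags: B1 = {4, 6, 7, 9, 11}  B2 = {4, 5, 7, 9, 11}  B3 = {4, 5, 7, 10, 11}  B4 = {1, 6, 7, 9, 11}  B5 = {3, 4, 5, 7, 10}  B6 = {2, 6, 7, 9, 11}  B7 = {2, 6, 7, 8, 11}
Tree: B1–B2, B2–B3, B1–B4, B3–B5, B4–B6, B6–B7
The largest bag has 5 vertices, giving width 4; this decomposition certifies tw(G) ≤ 4. For the lower bound, the 5 vertices {4, 5, 7, 10, 11} are pairwise adjacent, and any tree decomposition puts a clique entirely inside one bag — forcing width ≥ 4. Therefore the treewidth is 4.

4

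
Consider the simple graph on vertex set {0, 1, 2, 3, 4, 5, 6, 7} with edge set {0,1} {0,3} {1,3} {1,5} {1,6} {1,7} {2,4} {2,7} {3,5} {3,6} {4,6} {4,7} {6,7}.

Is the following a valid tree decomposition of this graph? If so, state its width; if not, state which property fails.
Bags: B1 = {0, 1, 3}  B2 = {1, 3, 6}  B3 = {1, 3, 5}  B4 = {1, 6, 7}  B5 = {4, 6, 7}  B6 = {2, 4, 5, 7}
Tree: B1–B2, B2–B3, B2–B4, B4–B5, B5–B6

A tree decomposition must satisfy three properties: every vertex lies in some bag; for every edge, both endpoints lie together in some bag; and for every vertex, the bags containing it form a connected subtree. Here bags containing vertex 5 are not connected in the tree, so the decomposition is invalid.

No — bags containing vertex 5 are not connected in the tree.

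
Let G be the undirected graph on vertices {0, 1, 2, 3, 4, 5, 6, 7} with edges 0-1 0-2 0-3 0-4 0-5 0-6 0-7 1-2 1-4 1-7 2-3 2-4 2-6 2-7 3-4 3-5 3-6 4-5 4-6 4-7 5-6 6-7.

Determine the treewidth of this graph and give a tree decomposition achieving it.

Treewidth 4.
One optimal decomposition is:
Bags: B1 = {0, 3, 4, 5, 6}  B2 = {0, 2, 3, 4, 6}  B3 = {0, 2, 4, 6, 7}  B4 = {0, 1, 2, 4, 7}
Tree: B1–B2, B2–B3, B3–B4

Each bag holds 5 vertices, so the decomposition has width 4, which upper-bounds the treewidth. Conversely, {0, 1, 2, 4, 7} is a clique of size 5, and the vertices of any clique must share a bag in every tree decomposition; so some bag has ≥ 5 vertices and tw(G) ≥ 4. Therefore the treewidth is 4.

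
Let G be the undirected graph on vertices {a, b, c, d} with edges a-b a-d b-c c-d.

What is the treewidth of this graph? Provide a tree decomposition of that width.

Each bag holds 3 vertices, so the decomposition has width 2, which upper-bounds the treewidth. Since b–c–d–a–b is a cycle in G, G is not acyclic. Forests are exactly the graphs of treewidth ≤ 1, so tw(G) ≥ 2. The upper and lower bounds meet at 2, so that is the treewidth.

Treewidth 2.
Bags: B1 = {b, c, d}  B2 = {a, b, d}
Tree: B1–B2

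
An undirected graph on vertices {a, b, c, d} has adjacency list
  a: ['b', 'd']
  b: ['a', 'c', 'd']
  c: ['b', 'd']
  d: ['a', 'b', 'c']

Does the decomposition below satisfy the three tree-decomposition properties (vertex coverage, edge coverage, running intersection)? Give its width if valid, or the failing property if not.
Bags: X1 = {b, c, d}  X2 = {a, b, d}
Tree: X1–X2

Vertex coverage: the bags together contain {a, b, c, d}, the full vertex set. Edge coverage: each edge of G has both endpoints in at least one bag. Running intersection: for every vertex, the bags containing it form a connected subtree. All three properties hold, so this is a valid tree decomposition of width max|bag| − 1 = 2, and hence tw(G) ≤ 2.

Yes; width 2.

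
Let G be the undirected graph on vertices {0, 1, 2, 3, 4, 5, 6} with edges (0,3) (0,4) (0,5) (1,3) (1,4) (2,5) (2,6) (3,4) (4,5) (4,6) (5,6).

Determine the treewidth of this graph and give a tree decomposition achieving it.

Treewidth 2.
Bags: B1 = {0, 4, 5}  B2 = {0, 3, 4}  B3 = {4, 5, 6}  B4 = {1, 3, 4}  B5 = {2, 5, 6}
Tree: B1–B2, B1–B3, B2–B4, B3–B5

The largest bag has 3 vertices, giving width 2; this decomposition certifies tw(G) ≤ 2. For the lower bound, the 3 vertices {2, 5, 6} are pairwise adjacent, and any tree decomposition puts a clique entirely inside one bag — forcing width ≥ 2. Therefore the treewidth is 2.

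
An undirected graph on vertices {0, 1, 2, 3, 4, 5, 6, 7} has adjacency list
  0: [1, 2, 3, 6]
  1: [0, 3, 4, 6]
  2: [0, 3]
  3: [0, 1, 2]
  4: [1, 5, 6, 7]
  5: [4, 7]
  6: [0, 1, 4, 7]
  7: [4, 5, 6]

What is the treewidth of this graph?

A width-2 tree decomposition is:
Bags: B1 = {0, 1, 3}  B2 = {0, 1, 6}  B3 = {1, 4, 6}  B4 = {0, 2, 3}  B5 = {4, 6, 7}  B6 = {4, 5, 7}
Tree: B1–B2, B2–B3, B1–B4, B3–B5, B5–B6
Each bag holds 3 vertices, so the decomposition has width 2, which upper-bounds the treewidth. Conversely, {0, 1, 3} is a clique of size 3, and the vertices of any clique must share a bag in every tree decomposition; so some bag has ≥ 3 vertices and tw(G) ≥ 2. Therefore the treewidth is 2.

2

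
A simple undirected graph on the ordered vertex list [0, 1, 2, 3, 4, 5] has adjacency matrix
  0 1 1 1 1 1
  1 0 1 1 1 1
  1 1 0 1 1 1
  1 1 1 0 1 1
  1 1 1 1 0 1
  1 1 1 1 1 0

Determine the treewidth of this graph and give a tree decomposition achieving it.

With just one bag of size 6, the width is 6 − 1 = 5, so tw(G) ≤ 5. For the lower bound, the 6 vertices {0, 1, 2, 3, 4, 5} are pairwise adjacent, and any tree decomposition puts a clique entirely inside one bag — forcing width ≥ 5. The upper and lower bounds meet at 5, so that is the treewidth.

Treewidth 5.
Bags: B1 = {0, 1, 2, 3, 4, 5}
Tree: (single bag)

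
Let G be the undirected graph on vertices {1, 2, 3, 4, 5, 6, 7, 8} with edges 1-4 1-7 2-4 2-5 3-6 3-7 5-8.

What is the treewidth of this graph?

A width-1 tree decomposition is:
Bags: B1 = {5, 8}  B2 = {2, 5}  B3 = {2, 4}  B4 = {1, 4}  B5 = {1, 7}  B6 = {3, 7}  B7 = {3, 6}
Tree: B1–B2, B2–B3, B3–B4, B4–B5, B5–B6, B6–B7
Every bag has size at most 2, so the width is 2 − 1 = 1 and tw(G) ≤ 1. Any graph with an edge has treewidth ≥ 1, and G has the edge 8–5. Combining the bounds, tw(G) = 1.

1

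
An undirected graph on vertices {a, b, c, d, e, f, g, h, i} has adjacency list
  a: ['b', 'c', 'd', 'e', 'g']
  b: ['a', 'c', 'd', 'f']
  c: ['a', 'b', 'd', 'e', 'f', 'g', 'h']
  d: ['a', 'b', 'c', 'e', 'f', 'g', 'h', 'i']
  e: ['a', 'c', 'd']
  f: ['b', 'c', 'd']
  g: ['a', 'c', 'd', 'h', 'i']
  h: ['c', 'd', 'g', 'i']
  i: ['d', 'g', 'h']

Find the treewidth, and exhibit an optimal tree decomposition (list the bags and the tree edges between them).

The largest bag has 4 vertices, giving width 3; this decomposition certifies tw(G) ≤ 3. On the other hand G contains the 4-clique {a, c, d, g}. A clique must lie in a single bag of any decomposition, so no decomposition can have width below 3. Hence tw(G) = 3 exactly.

Treewidth 3.
One optimal decomposition is:
Bags: B1 = {a, c, d, g}  B2 = {c, d, g, h}  B3 = {a, b, c, d}  B4 = {d, g, h, i}  B5 = {a, c, d, e}  B6 = {b, c, d, f}
Tree: B1–B2, B1–B3, B2–B4, B3–B5, B3–B6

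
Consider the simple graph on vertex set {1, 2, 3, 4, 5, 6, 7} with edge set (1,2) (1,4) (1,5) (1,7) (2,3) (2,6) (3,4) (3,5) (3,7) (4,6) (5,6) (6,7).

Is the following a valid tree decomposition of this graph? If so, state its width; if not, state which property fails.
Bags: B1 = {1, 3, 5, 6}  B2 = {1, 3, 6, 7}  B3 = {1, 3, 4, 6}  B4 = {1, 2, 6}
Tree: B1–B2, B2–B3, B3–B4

A tree decomposition must satisfy three properties: every vertex lies in some bag; for every edge, both endpoints lie together in some bag; and for every vertex, the bags containing it form a connected subtree. Here edge (3,2) lies in no bag, so the decomposition is invalid.

No — edge (3,2) lies in no bag.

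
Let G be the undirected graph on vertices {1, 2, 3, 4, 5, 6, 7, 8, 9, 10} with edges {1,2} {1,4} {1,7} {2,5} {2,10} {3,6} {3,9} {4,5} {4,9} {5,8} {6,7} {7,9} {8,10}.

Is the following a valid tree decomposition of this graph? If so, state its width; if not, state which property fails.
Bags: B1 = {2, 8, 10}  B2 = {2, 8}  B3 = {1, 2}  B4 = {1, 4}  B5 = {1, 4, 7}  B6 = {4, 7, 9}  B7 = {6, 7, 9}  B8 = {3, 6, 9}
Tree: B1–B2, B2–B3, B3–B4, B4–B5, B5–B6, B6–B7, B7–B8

A tree decomposition must satisfy three properties: every vertex lies in some bag; for every edge, both endpoints lie together in some bag; and for every vertex, the bags containing it form a connected subtree. Here vertex 5 appears in no bag, so the decomposition is invalid.

No — vertex 5 appears in no bag.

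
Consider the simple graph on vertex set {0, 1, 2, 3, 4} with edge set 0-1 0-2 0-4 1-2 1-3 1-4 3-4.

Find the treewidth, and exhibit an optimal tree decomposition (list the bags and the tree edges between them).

Treewidth 2.
One optimal decomposition is:
Bags: B1 = {0, 1, 4}  B2 = {0, 1, 2}  B3 = {1, 3, 4}
Tree: B1–B2, B1–B3

Every bag has size at most 3, so the width is 3 − 1 = 2 and tw(G) ≤ 2. On the other hand G contains the 3-clique {0, 1, 2}. A clique must lie in a single bag of any decomposition, so no decomposition can have width below 2. Combining the bounds, tw(G) = 2.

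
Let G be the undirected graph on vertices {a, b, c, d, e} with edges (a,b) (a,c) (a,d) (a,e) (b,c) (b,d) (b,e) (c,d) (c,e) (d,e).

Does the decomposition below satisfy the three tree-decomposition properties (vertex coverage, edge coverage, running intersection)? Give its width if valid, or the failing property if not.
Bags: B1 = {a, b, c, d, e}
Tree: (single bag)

Vertex coverage: the bags together contain {a, b, c, d, e}, the full vertex set. Edge coverage: each edge of G has both endpoints in at least one bag. Running intersection: for every vertex, the bags containing it form a connected subtree. All three properties hold, so this is a valid tree decomposition of width max|bag| − 1 = 4, and hence tw(G) ≤ 4.

Yes; width 4.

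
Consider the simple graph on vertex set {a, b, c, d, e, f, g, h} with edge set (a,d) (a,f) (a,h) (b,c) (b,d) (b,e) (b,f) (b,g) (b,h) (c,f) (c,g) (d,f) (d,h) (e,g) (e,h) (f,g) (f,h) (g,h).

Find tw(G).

A width-3 tree decomposition is:
Bags: B1 = {b, f, g, h}  B2 = {b, d, f, h}  B3 = {b, c, f, g}  B4 = {b, e, g, h}  B5 = {a, d, f, h}
Tree: B1–B2, B1–B3, B1–B4, B2–B5
The largest bag has 4 vertices, giving width 3; this decomposition certifies tw(G) ≤ 3. Conversely, {b, e, g, h} is a clique of size 4, and the vertices of any clique must share a bag in every tree decomposition; so some bag has ≥ 4 vertices and tw(G) ≥ 3. The upper and lower bounds meet at 3, so that is the treewidth.

3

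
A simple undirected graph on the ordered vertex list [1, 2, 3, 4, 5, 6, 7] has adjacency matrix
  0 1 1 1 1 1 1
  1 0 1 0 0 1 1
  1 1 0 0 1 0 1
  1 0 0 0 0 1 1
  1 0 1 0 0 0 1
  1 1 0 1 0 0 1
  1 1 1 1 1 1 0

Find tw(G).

A width-3 tree decomposition is:
Bags: B1 = {1, 2, 3, 7}  B2 = {1, 2, 6, 7}  B3 = {1, 3, 5, 7}  B4 = {1, 4, 6, 7}
Tree: B1–B2, B1–B3, B2–B4
Every bag has size at most 4, so the width is 4 − 1 = 3 and tw(G) ≤ 3. Conversely, {1, 2, 3, 7} is a clique of size 4, and the vertices of any clique must share a bag in every tree decomposition; so some bag has ≥ 4 vertices and tw(G) ≥ 3. Combining the bounds, tw(G) = 3.

3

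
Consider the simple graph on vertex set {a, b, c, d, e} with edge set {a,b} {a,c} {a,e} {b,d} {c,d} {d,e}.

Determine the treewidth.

2

A width-2 tree decomposition is:
Bags: B1 = {a, d, e}  B2 = {a, c, d}  B3 = {a, b, d}
Tree: B1–B2, B2–B3
Each bag holds 3 vertices, so the decomposition has width 2, which upper-bounds the treewidth. The edges e–a–c–d–e form a cycle, so G is not a tree and its treewidth is at least 2. Hence tw(G) = 2 exactly.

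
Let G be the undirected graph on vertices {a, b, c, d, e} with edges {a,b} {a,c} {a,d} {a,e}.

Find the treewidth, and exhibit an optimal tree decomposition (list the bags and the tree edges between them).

Treewidth 1.
Bags: B1 = {a, b}  B2 = {a, c}  B3 = {a, d}  B4 = {a, e}
Tree: B1–B2, B2–B3, B1–B4

Each bag holds 2 vertices, so the decomposition has width 1, which upper-bounds the treewidth. Since G has at least one edge (e.g. b–a), it is not an edgeless graph, so tw(G) ≥ 1. Hence tw(G) = 1 exactly.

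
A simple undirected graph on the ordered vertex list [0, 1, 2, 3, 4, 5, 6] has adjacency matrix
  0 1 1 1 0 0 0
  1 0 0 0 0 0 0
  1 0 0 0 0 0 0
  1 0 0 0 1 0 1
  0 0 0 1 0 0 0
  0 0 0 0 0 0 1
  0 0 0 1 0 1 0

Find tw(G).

1

A width-1 tree decomposition is:
Bags: B1 = {3, 6}  B2 = {5, 6}  B3 = {0, 3}  B4 = {0, 1}  B5 = {3, 4}  B6 = {0, 2}
Tree: B1–B2, B1–B3, B3–B4, B1–B5, B4–B6
Every bag has size at most 2, so the width is 2 − 1 = 1 and tw(G) ≤ 1. G has an edge, so its treewidth is at least 1. Therefore the treewidth is 1.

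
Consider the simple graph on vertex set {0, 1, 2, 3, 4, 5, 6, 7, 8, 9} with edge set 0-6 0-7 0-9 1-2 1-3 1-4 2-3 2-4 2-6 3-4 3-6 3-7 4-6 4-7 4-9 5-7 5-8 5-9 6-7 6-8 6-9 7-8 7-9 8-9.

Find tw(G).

A width-3 tree decomposition is:
Bags: B1 = {4, 6, 7, 9}  B2 = {0, 6, 7, 9}  B3 = {3, 4, 6, 7}  B4 = {2, 3, 4, 6}  B5 = {1, 2, 3, 4}  B6 = {6, 7, 8, 9}  B7 = {5, 7, 8, 9}
Tree: B1–B2, B1–B3, B3–B4, B4–B5, B1–B6, B6–B7
Every bag has size at most 4, so the width is 4 − 1 = 3 and tw(G) ≤ 3. On the other hand G contains the 4-clique {1, 2, 3, 4}. A clique must lie in a single bag of any decomposition, so no decomposition can have width below 3. Combining the bounds, tw(G) = 3.

3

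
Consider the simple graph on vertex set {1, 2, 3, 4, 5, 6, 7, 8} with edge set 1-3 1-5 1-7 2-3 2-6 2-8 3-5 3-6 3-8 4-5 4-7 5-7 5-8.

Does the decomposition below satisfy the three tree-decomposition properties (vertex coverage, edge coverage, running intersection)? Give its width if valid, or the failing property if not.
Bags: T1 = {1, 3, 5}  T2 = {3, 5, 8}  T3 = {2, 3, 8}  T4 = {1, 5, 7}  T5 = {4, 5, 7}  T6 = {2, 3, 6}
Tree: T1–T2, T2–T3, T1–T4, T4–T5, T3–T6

Vertex coverage: the bags together contain {1, 2, 3, 4, 5, 6, 7, 8}, the full vertex set. Edge coverage: each edge of G has both endpoints in at least one bag. Running intersection: for every vertex, the bags containing it form a connected subtree. All three properties hold, so this is a valid tree decomposition of width max|bag| − 1 = 2, and hence tw(G) ≤ 2.

Yes; width 2.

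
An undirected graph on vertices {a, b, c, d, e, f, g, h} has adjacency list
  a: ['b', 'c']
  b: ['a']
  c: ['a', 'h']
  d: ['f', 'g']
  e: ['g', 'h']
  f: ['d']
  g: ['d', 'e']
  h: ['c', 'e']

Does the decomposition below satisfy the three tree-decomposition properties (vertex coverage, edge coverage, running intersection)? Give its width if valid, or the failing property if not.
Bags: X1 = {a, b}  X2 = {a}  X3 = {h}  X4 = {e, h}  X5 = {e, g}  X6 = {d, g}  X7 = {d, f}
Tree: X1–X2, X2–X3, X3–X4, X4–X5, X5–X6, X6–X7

A tree decomposition must satisfy three properties: every vertex lies in some bag; for every edge, both endpoints lie together in some bag; and for every vertex, the bags containing it form a connected subtree. Here vertex c appears in no bag, so the decomposition is invalid.

No — vertex c appears in no bag.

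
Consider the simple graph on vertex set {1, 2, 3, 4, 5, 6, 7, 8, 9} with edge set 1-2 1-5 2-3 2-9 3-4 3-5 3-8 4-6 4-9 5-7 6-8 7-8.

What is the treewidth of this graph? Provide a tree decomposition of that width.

Every bag has size at most 4, so the width is 4 − 1 = 3 and tw(G) ≤ 3. For the lower bound: the 4 vertex sets {1,2,9}, {5}, {3}, {4,6,7,8} are disjoint, each induces a connected subgraph, and every pair is joined by at least one edge of G. Contracting each set to a single vertex therefore yields K_{4} as a minor, and since treewidth is minor-monotone, tw(G) ≥ tw(K_{4}) = 3. Hence tw(G) = 3 exactly.

Treewidth 3.
Bags: B1 = {1, 2, 5, 9}  B2 = {2, 3, 5, 9}  B3 = {3, 4, 5, 9}  B4 = {3, 4, 5, 7}  B5 = {3, 4, 7, 8}  B6 = {4, 6, 7, 8}
Tree: B1–B2, B2–B3, B3–B4, B4–B5, B5–B6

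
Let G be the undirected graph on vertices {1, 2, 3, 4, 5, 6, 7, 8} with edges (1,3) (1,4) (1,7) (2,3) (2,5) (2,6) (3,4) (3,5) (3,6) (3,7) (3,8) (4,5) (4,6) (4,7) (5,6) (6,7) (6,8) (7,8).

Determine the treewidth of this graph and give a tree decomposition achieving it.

Treewidth 3.
Bags: B1 = {2, 3, 5, 6}  B2 = {3, 4, 5, 6}  B3 = {3, 4, 6, 7}  B4 = {1, 3, 4, 7}  B5 = {3, 6, 7, 8}
Tree: B1–B2, B2–B3, B3–B4, B3–B5

Every bag has size at most 4, so the width is 4 − 1 = 3 and tw(G) ≤ 3. Conversely, {1, 3, 4, 7} is a clique of size 4, and the vertices of any clique must share a bag in every tree decomposition; so some bag has ≥ 4 vertices and tw(G) ≥ 3. Therefore the treewidth is 3.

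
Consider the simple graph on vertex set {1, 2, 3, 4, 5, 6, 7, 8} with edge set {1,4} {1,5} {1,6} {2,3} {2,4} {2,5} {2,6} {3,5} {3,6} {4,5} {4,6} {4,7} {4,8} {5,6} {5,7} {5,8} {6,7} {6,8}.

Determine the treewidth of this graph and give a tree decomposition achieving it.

Treewidth 3.
One such decomposition:
Bags: B1 = {2, 4, 5, 6}  B2 = {1, 4, 5, 6}  B3 = {4, 5, 6, 7}  B4 = {4, 5, 6, 8}  B5 = {2, 3, 5, 6}
Tree: B1–B2, B1–B3, B2–B4, B1–B5

Each bag holds 4 vertices, so the decomposition has width 3, which upper-bounds the treewidth. For the lower bound, the 4 vertices {2, 3, 5, 6} are pairwise adjacent, and any tree decomposition puts a clique entirely inside one bag — forcing width ≥ 3. Therefore the treewidth is 3.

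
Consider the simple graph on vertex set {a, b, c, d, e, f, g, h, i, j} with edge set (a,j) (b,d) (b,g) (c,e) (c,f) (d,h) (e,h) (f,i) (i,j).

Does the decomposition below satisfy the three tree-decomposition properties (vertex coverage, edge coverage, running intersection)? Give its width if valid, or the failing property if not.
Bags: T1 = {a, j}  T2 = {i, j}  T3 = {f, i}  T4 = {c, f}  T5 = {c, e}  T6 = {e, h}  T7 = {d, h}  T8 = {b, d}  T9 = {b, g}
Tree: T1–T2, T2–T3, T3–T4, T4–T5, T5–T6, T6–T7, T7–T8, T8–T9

Yes; width 1.

Checking the three conditions: (i) the bags cover all of {a, b, c, d, e, f, g, h, i, j}; (ii) for each edge, some bag contains both endpoints; (iii) the bags containing any fixed vertex form a subtree. All hold, so the decomposition is valid with width 2 − 1 = 1.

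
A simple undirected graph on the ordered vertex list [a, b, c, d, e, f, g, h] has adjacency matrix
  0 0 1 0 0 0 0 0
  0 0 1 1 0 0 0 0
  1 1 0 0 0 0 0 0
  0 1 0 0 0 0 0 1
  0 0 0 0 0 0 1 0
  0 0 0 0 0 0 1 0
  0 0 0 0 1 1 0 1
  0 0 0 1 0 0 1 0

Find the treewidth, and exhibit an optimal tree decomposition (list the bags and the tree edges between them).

Every bag has size at most 2, so the width is 2 − 1 = 1 and tw(G) ≤ 1. G has an edge, so its treewidth is at least 1. Hence tw(G) = 1 exactly.

Treewidth 1.
Bags: B1 = {d, h}  B2 = {g, h}  B3 = {e, g}  B4 = {b, d}  B5 = {b, c}  B6 = {a, c}  B7 = {f, g}
Tree: B1–B2, B2–B3, B1–B4, B4–B5, B5–B6, B3–B7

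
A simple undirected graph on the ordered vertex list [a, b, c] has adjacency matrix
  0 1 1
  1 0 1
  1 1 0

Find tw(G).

2

A width-2 tree decomposition is:
Bags: B1 = {a, b, c}
Tree: (single bag)
With just one bag of size 3, the width is 3 − 1 = 2, so tw(G) ≤ 2. Conversely, {a, b, c} is a clique of size 3, and the vertices of any clique must share a bag in every tree decomposition; so some bag has ≥ 3 vertices and tw(G) ≥ 2. The upper and lower bounds meet at 2, so that is the treewidth.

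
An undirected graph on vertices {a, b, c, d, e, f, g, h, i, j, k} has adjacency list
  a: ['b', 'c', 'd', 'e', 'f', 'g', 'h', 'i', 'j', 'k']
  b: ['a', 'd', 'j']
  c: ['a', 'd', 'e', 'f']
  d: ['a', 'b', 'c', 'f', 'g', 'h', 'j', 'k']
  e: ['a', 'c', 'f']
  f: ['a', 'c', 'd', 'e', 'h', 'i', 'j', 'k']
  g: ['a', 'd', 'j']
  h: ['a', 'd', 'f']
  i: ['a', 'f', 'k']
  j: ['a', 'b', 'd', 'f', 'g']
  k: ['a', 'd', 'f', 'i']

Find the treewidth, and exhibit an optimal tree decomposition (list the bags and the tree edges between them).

Treewidth 3.
Bags: B1 = {a, d, f, k}  B2 = {a, d, f, j}  B3 = {a, b, d, j}  B4 = {a, d, f, h}  B5 = {a, f, i, k}  B6 = {a, d, g, j}  B7 = {a, c, d, f}  B8 = {a, c, e, f}
Tree: B1–B2, B2–B3, B2–B4, B1–B5, B2–B6, B4–B7, B7–B8

The largest bag has 4 vertices, giving width 3; this decomposition certifies tw(G) ≤ 3. For the lower bound, the 4 vertices {a, d, g, j} are pairwise adjacent, and any tree decomposition puts a clique entirely inside one bag — forcing width ≥ 3. Hence tw(G) = 3 exactly.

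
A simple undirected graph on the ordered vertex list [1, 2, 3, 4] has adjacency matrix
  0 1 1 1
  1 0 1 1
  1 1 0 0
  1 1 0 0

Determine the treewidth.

A width-2 tree decomposition is:
Bags: B1 = {1, 2, 4}  B2 = {1, 2, 3}
Tree: B1–B2
Each bag holds 3 vertices, so the decomposition has width 2, which upper-bounds the treewidth. Conversely, {1, 2, 3} is a clique of size 3, and the vertices of any clique must share a bag in every tree decomposition; so some bag has ≥ 3 vertices and tw(G) ≥ 2. Therefore the treewidth is 2.

2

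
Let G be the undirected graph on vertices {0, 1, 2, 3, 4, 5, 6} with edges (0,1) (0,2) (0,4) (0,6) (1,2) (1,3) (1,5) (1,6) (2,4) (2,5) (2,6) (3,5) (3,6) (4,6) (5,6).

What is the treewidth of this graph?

3

A width-3 tree decomposition is:
Bags: B1 = {0, 1, 2, 6}  B2 = {1, 2, 5, 6}  B3 = {0, 2, 4, 6}  B4 = {1, 3, 5, 6}
Tree: B1–B2, B1–B3, B2–B4
Each bag holds 4 vertices, so the decomposition has width 3, which upper-bounds the treewidth. For the lower bound, the 4 vertices {0, 1, 2, 6} are pairwise adjacent, and any tree decomposition puts a clique entirely inside one bag — forcing width ≥ 3. Hence tw(G) = 3 exactly.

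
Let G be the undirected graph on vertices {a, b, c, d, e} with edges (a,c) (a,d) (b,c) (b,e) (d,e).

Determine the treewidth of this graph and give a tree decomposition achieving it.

Each bag holds 3 vertices, so the decomposition has width 2, which upper-bounds the treewidth. Since b–e–d–a–c–b is a cycle in G, G is not acyclic. Forests are exactly the graphs of treewidth ≤ 1, so tw(G) ≥ 2. Hence tw(G) = 2 exactly.

Treewidth 2.
One optimal decomposition is:
Bags: B1 = {b, d, e}  B2 = {a, b, d}  B3 = {a, b, c}
Tree: B1–B2, B2–B3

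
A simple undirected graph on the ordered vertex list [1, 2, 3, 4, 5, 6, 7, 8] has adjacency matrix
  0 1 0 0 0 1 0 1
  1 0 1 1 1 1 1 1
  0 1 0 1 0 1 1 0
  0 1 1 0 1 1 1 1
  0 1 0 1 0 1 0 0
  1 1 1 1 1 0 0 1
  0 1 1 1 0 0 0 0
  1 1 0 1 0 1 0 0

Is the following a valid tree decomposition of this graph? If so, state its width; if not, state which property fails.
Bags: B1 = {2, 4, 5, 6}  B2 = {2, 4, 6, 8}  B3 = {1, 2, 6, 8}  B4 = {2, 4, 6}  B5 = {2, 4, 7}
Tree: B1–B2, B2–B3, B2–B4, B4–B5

No — vertex 3 appears in no bag.

A tree decomposition must satisfy three properties: every vertex lies in some bag; for every edge, both endpoints lie together in some bag; and for every vertex, the bags containing it form a connected subtree. Here vertex 3 appears in no bag, so the decomposition is invalid.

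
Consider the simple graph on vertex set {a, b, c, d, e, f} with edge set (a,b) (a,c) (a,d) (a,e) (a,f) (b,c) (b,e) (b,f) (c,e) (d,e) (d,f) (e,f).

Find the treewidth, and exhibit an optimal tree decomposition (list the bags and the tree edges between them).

Each bag holds 4 vertices, so the decomposition has width 3, which upper-bounds the treewidth. For the lower bound, the 4 vertices {a, b, c, e} are pairwise adjacent, and any tree decomposition puts a clique entirely inside one bag — forcing width ≥ 3. Combining the bounds, tw(G) = 3.

Treewidth 3.
One optimal decomposition is:
Bags: B1 = {a, b, e, f}  B2 = {a, d, e, f}  B3 = {a, b, c, e}
Tree: B1–B2, B1–B3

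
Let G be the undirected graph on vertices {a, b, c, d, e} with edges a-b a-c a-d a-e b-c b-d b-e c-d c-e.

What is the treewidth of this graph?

A width-3 tree decomposition is:
Bags: B1 = {a, b, c, d}  B2 = {a, b, c, e}
Tree: B1–B2
The largest bag has 4 vertices, giving width 3; this decomposition certifies tw(G) ≤ 3. Conversely, {a, b, c, d} is a clique of size 4, and the vertices of any clique must share a bag in every tree decomposition; so some bag has ≥ 4 vertices and tw(G) ≥ 3. Therefore the treewidth is 3.

3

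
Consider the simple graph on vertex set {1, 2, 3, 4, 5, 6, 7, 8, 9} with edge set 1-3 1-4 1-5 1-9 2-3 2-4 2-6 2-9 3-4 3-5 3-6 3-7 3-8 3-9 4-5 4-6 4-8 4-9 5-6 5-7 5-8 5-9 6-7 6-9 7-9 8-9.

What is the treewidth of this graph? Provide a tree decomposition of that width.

Treewidth 4.
Bags: B1 = {3, 4, 5, 8, 9}  B2 = {1, 3, 4, 5, 9}  B3 = {3, 4, 5, 6, 9}  B4 = {3, 5, 6, 7, 9}  B5 = {2, 3, 4, 6, 9}
Tree: B1–B2, B2–B3, B3–B4, B3–B5

The largest bag has 5 vertices, giving width 4; this decomposition certifies tw(G) ≤ 4. Conversely, {2, 3, 4, 6, 9} is a clique of size 5, and the vertices of any clique must share a bag in every tree decomposition; so some bag has ≥ 5 vertices and tw(G) ≥ 4. Combining the bounds, tw(G) = 4.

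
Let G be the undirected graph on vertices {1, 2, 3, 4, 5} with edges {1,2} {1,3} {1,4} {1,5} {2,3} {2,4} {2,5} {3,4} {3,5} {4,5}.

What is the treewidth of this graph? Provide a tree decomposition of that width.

With just one bag of size 5, the width is 5 − 1 = 4, so tw(G) ≤ 4. On the other hand G contains the 5-clique {1, 2, 3, 4, 5}. A clique must lie in a single bag of any decomposition, so no decomposition can have width below 4. Hence tw(G) = 4 exactly.

Treewidth 4.
One optimal decomposition is:
Bags: B1 = {1, 2, 3, 4, 5}
Tree: (single bag)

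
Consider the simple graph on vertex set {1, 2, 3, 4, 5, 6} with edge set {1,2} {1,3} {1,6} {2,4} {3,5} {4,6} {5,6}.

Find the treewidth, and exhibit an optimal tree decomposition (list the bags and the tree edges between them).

Every bag has size at most 3, so the width is 3 − 1 = 2 and tw(G) ≤ 2. Since 3–5–6–1–3 is a cycle in G, G is not acyclic. Forests are exactly the graphs of treewidth ≤ 1, so tw(G) ≥ 2. Hence tw(G) = 2 exactly.

Treewidth 2.
One such decomposition:
Bags: B1 = {1, 3, 5}  B2 = {1, 5, 6}  B3 = {1, 2, 6}  B4 = {2, 4, 6}
Tree: B1–B2, B2–B3, B3–B4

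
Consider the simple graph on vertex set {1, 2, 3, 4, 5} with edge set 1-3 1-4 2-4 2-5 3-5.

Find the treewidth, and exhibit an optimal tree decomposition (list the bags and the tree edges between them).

The largest bag has 3 vertices, giving width 2; this decomposition certifies tw(G) ≤ 2. The edges 4–2–5–3–1–4 form a cycle, so G is not a tree and its treewidth is at least 2. Hence tw(G) = 2 exactly.

Treewidth 2.
Bags: B1 = {2, 4, 5}  B2 = {3, 4, 5}  B3 = {1, 3, 4}
Tree: B1–B2, B2–B3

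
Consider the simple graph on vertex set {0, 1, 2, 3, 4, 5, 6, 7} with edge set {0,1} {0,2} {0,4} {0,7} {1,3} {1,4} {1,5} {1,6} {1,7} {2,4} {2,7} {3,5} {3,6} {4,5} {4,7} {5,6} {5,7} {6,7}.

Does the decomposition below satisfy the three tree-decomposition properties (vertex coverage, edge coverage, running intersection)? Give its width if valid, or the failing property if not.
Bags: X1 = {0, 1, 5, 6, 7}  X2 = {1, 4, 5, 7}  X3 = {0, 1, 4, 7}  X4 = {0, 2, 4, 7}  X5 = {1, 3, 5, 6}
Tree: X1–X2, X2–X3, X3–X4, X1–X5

A tree decomposition must satisfy three properties: every vertex lies in some bag; for every edge, both endpoints lie together in some bag; and for every vertex, the bags containing it form a connected subtree. Here bags containing vertex 0 are not connected in the tree, so the decomposition is invalid.

No — bags containing vertex 0 are not connected in the tree.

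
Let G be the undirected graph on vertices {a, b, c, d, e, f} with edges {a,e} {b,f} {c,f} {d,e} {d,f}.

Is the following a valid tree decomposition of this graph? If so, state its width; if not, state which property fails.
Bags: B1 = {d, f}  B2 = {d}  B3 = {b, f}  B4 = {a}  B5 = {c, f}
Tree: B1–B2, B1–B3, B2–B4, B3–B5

No — vertex e appears in no bag.

A tree decomposition must satisfy three properties: every vertex lies in some bag; for every edge, both endpoints lie together in some bag; and for every vertex, the bags containing it form a connected subtree. Here vertex e appears in no bag, so the decomposition is invalid.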